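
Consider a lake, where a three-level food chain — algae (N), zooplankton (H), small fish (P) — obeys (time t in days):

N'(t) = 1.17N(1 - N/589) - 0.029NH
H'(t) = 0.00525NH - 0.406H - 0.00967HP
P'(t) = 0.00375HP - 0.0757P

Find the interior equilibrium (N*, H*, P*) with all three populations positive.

N* ≈ 294, H* ≈ 20.2, P* ≈ 118

From dP/dt = 0: 0.00375H* = 0.0757, so H* = 20.2.
From dN/dt = 0: 1.17(1 - N*/589) = 0.029·20.2, giving N* = 589·(1 - 0.5) = 294.
From dH/dt = 0: 0.00525·294 - 0.406 = 0.00967P*, so P* = 1.14/0.00967 = 118.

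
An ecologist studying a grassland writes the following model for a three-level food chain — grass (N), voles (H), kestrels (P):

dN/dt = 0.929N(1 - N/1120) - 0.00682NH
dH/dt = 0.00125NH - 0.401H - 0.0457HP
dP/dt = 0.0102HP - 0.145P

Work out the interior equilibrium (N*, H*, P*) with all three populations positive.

N* ≈ 1000, H* ≈ 14.2, P* ≈ 18.7

From dP/dt = 0: 0.0102H* = 0.145, so H* = 14.2.
From dN/dt = 0: 0.929(1 - N*/1120) = 0.00682·14.2, giving N* = 1120·(1 - 0.104) = 1000.
From dH/dt = 0: 0.00125·1000 - 0.401 = 0.0457P*, so P* = 0.853/0.0457 = 18.7.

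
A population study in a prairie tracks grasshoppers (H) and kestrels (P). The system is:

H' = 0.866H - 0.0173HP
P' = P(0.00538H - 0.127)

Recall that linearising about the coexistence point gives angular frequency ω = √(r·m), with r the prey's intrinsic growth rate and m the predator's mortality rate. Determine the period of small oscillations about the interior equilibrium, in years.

T ≈ 18.9 years

Here r = 0.866 and m = 0.127, so r·m = 0.11.
ω = √0.11 = 0.332 per year, hence T = 2π/ω ≈ 18.9 years.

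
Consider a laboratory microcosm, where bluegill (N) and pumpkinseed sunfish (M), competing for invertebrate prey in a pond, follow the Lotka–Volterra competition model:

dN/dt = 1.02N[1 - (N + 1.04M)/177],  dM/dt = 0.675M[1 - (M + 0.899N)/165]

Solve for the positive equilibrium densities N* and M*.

N* ≈ 83, M* ≈ 90.4

Setting both brackets to zero gives the nullclines N + 1.04M = 177 and 0.899N + M = 165.
Substituting M = 165 - 0.899N into the first: N(1 - 1.04·0.899) = 177 - 1.04·165.
So N* = 5.4/0.065 = 83, and then M* = 165 - 0.899·83 = 90.4.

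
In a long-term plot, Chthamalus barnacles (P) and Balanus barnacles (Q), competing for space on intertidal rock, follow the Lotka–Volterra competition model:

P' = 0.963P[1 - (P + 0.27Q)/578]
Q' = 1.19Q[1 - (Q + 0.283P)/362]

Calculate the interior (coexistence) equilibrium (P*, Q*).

Setting both brackets to zero gives the nullclines P + 0.27Q = 578 and 0.283P + Q = 362.
Substituting Q = 362 - 0.283P into the first: P(1 - 0.27·0.283) = 578 - 0.27·362.
So P* = 480/0.924 = 520, and then Q* = 362 - 0.283·520 = 215.

P* ≈ 520, Q* ≈ 215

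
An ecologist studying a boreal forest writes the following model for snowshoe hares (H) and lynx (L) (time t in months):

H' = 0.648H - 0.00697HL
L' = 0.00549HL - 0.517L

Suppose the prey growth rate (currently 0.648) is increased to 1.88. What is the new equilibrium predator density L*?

At the interior fixed point, setting dH/dt = 0 with H > 0 fixes L* = (prey growth rate)/(HL coefficient) — independent of the other coefficients.
With the change, L* = 1.88/0.00697 = 270; it rises from 93.

L* ≈ 270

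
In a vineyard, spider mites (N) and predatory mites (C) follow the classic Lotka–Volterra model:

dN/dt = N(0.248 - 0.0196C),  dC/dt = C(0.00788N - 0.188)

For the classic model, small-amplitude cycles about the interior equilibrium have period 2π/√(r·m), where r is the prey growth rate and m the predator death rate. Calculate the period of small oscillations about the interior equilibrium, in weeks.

Here r = 0.248 and m = 0.188, so r·m = 0.0466.
ω = √0.0466 = 0.216 per week, hence T = 2π/ω ≈ 29.1 weeks.

T ≈ 29.1 weeks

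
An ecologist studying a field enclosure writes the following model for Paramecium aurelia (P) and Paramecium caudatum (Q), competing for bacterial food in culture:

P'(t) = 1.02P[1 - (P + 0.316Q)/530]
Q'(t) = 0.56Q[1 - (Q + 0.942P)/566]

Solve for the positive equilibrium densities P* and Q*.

P* ≈ 500, Q* ≈ 95

Setting both brackets to zero gives the nullclines P + 0.316Q = 530 and 0.942P + Q = 566.
Substituting Q = 566 - 0.942P into the first: P(1 - 0.316·0.942) = 530 - 0.316·566.
So P* = 351/0.702 = 500, and then Q* = 566 - 0.942·500 = 95.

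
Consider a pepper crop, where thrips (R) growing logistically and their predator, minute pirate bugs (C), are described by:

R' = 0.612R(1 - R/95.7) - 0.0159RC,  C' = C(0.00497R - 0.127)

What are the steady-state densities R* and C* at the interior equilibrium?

R* ≈ 25.6, C* ≈ 28.2

From dC/dt = 0 with C > 0: 0.00497R* = 0.127, so R* = 25.6.
Substitute into dR/dt = 0: 0.612(1 - 25.6/95.7) = 0.0159C*.
The bracket is 0.733, giving C* = 0.449/0.0159 = 28.2.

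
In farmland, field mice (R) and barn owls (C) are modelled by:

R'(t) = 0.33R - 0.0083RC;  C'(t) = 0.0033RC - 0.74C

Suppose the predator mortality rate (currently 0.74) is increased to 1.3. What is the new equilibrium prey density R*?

At the interior fixed point, setting dC/dt = 0 with C > 0 fixes R* = (predator death rate)/(RC coefficient) — independent of the other coefficients.
With the change, R* = 1.3/0.0033 = 394; it rises from 224.

R* ≈ 394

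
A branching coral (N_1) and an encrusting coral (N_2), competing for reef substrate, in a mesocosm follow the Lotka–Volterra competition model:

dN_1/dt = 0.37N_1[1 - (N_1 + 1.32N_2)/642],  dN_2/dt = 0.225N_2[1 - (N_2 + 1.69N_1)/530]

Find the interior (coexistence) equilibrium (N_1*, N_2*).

N_1* ≈ 46.8, N_2* ≈ 451

Setting both brackets to zero gives the nullclines N_1 + 1.32N_2 = 642 and 1.69N_1 + N_2 = 530.
Substituting N_2 = 530 - 1.69N_1 into the first: N_1(1 - 1.32·1.69) = 642 - 1.32·530.
So N_1* = -57.6/-1.23 = 46.8, and then N_2* = 530 - 1.69·46.8 = 451.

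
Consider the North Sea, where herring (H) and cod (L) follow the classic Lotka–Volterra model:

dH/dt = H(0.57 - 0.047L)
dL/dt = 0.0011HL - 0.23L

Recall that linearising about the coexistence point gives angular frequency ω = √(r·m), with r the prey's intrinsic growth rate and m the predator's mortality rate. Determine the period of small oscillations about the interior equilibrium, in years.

T ≈ 17.4 years

Here r = 0.57 and m = 0.23, so r·m = 0.131.
ω = √0.131 = 0.362 per year, hence T = 2π/ω ≈ 17.4 years.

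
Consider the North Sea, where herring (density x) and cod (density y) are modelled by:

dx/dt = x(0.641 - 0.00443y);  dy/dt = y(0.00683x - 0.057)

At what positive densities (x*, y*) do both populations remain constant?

Set dy/dt = 0 with y > 0: 0.00683x - 0.057 = 0, so x* = 0.057/0.00683 = 8.35.
Set dx/dt = 0 with x > 0: 0.641 - 0.00443y = 0, so y* = 0.641/0.00443 = 145.

x* ≈ 8.35, y* ≈ 145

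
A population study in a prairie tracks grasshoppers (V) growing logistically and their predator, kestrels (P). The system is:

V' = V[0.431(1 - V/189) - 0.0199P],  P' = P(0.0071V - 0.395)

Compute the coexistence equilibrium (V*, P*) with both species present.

V* ≈ 55.6, P* ≈ 15.3

From dP/dt = 0 with P > 0: 0.0071V* = 0.395, so V* = 55.6.
Substitute into dV/dt = 0: 0.431(1 - 55.6/189) = 0.0199P*.
The bracket is 0.706, giving P* = 0.304/0.0199 = 15.3.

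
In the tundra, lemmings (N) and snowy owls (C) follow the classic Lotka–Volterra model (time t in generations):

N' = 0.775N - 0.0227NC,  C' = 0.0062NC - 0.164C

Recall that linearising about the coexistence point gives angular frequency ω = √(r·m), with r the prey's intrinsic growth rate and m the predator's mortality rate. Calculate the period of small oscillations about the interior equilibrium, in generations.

T ≈ 17.6 generations

Here r = 0.775 and m = 0.164, so r·m = 0.127.
ω = √0.127 = 0.357 per generation, hence T = 2π/ω ≈ 17.6 generations.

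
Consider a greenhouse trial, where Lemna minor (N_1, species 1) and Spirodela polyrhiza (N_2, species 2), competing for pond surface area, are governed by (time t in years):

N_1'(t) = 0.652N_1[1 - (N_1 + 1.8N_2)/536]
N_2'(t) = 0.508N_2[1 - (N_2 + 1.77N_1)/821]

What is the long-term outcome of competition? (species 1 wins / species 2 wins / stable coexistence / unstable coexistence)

unstable coexistence (outcome depends on initial conditions)

Compare the nullcline intercepts: K1/α12 = 536/1.8 = 298 < K2 = 821; K2/α21 = 821/1.77 = 464 < K1 = 536.
Since both are reversed, neither can invade when rare; the interior point is a saddle.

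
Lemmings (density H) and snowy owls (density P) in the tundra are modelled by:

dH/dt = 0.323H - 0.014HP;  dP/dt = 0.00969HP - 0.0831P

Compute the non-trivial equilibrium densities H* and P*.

Set dP/dt = 0 with P > 0: 0.00969H - 0.0831 = 0, so H* = 0.0831/0.00969 = 8.58.
Set dH/dt = 0 with H > 0: 0.323 - 0.014P = 0, so P* = 0.323/0.014 = 23.1.

H* ≈ 8.58, P* ≈ 23.1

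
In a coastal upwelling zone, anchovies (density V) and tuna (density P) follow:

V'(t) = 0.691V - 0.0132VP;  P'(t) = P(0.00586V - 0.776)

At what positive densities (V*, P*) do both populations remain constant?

Set dP/dt = 0 with P > 0: 0.00586V - 0.776 = 0, so V* = 0.776/0.00586 = 132.
Set dV/dt = 0 with V > 0: 0.691 - 0.0132P = 0, so P* = 0.691/0.0132 = 52.3.

V* ≈ 132, P* ≈ 52.3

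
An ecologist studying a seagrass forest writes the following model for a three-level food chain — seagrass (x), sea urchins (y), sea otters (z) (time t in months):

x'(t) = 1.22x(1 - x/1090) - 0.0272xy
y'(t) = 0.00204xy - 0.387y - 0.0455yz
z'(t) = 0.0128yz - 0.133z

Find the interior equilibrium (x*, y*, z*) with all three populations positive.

From dz/dt = 0: 0.0128y* = 0.133, so y* = 10.4.
From dx/dt = 0: 1.22(1 - x*/1090) = 0.0272·10.4, giving x* = 1090·(1 - 0.232) = 837.
From dy/dt = 0: 0.00204·837 - 0.387 = 0.0455z*, so z* = 1.32/0.0455 = 29.

x* ≈ 837, y* ≈ 10.4, z* ≈ 29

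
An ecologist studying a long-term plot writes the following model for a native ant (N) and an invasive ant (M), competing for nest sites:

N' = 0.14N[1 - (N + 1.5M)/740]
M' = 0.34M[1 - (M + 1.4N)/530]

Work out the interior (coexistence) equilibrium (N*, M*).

N* ≈ 50, M* ≈ 460

Setting both brackets to zero gives the nullclines N + 1.5M = 740 and 1.4N + M = 530.
Substituting M = 530 - 1.4N into the first: N(1 - 1.5·1.4) = 740 - 1.5·530.
So N* = -55/-1.1 = 50, and then M* = 530 - 1.4·50 = 460.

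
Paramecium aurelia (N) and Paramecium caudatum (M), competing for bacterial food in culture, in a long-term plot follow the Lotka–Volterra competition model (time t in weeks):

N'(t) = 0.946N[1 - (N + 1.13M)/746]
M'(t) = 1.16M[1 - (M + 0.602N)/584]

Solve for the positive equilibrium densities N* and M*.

Setting both brackets to zero gives the nullclines N + 1.13M = 746 and 0.602N + M = 584.
Substituting M = 584 - 0.602N into the first: N(1 - 1.13·0.602) = 746 - 1.13·584.
So N* = 86.1/0.32 = 269, and then M* = 584 - 0.602·269 = 422.

N* ≈ 269, M* ≈ 422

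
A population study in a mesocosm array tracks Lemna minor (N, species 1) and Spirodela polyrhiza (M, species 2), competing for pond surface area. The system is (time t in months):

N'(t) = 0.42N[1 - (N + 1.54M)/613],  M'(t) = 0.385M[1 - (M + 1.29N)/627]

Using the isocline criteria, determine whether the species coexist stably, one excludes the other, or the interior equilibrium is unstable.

unstable coexistence (outcome depends on initial conditions)

Compare the nullcline intercepts: K1/α12 = 613/1.54 = 398 < K2 = 627; K2/α21 = 627/1.29 = 486 < K1 = 613.
Since both are reversed, neither can invade when rare; the interior point is a saddle.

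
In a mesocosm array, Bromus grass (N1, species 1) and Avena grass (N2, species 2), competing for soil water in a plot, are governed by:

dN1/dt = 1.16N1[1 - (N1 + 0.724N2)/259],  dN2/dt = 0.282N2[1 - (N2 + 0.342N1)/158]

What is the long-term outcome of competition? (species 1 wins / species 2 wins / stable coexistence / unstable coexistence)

Compare the nullcline intercepts: K1/α12 = 259/0.724 = 358 > K2 = 158; K2/α21 = 158/0.342 = 462 > K1 = 259.
Since both inequalities hold, each species can invade when rare, so the interior equilibrium is stable.

stable coexistence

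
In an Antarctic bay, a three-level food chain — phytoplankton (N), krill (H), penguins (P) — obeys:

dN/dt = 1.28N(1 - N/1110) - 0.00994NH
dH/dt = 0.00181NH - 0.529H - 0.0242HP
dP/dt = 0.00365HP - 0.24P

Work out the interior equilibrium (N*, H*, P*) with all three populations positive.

N* ≈ 543, H* ≈ 65.8, P* ≈ 18.8

From dP/dt = 0: 0.00365H* = 0.24, so H* = 65.8.
From dN/dt = 0: 1.28(1 - N*/1110) = 0.00994·65.8, giving N* = 1110·(1 - 0.511) = 543.
From dH/dt = 0: 0.00181·543 - 0.529 = 0.0242P*, so P* = 0.454/0.0242 = 18.8.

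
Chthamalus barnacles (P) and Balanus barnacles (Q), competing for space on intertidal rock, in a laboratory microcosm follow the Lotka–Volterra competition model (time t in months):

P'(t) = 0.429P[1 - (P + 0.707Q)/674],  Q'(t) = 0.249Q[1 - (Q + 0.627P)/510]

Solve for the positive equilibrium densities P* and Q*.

Setting both brackets to zero gives the nullclines P + 0.707Q = 674 and 0.627P + Q = 510.
Substituting Q = 510 - 0.627P into the first: P(1 - 0.707·0.627) = 674 - 0.707·510.
So P* = 313/0.557 = 563, and then Q* = 510 - 0.627·563 = 157.

P* ≈ 563, Q* ≈ 157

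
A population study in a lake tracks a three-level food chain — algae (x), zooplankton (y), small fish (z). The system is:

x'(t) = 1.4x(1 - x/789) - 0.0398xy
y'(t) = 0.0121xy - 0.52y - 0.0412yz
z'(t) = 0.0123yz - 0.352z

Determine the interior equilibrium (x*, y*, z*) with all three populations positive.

From dz/dt = 0: 0.0123y* = 0.352, so y* = 28.6.
From dx/dt = 0: 1.4(1 - x*/789) = 0.0398·28.6, giving x* = 789·(1 - 0.814) = 147.
From dy/dt = 0: 0.0121·147 - 0.52 = 0.0412z*, so z* = 1.26/0.0412 = 30.6.

x* ≈ 147, y* ≈ 28.6, z* ≈ 30.6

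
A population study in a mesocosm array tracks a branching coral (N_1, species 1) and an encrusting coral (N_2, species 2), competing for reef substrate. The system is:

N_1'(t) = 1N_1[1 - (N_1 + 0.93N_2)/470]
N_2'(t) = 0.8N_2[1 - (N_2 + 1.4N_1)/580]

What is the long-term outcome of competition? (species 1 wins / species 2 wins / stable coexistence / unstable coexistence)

unstable coexistence (outcome depends on initial conditions)

Compare the nullcline intercepts: K1/α12 = 470/0.93 = 505 < K2 = 580; K2/α21 = 580/1.4 = 414 < K1 = 470.
Since both are reversed, neither can invade when rare; the interior point is a saddle.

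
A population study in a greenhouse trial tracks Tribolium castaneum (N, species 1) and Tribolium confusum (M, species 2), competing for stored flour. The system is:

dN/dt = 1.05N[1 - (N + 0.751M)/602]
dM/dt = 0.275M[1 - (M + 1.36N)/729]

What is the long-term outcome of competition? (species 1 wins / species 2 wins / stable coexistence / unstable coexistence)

Compare the nullcline intercepts: K1/α12 = 602/0.751 = 802 > K2 = 729; K2/α21 = 729/1.36 = 536 < K1 = 602.
Since the inequalities point opposite ways, species 1 can invade but species 2 cannot.

species 1 excludes species 2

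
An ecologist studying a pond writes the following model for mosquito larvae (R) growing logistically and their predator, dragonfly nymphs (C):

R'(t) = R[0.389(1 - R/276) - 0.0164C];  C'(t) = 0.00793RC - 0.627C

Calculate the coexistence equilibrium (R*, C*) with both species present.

From dC/dt = 0 with C > 0: 0.00793R* = 0.627, so R* = 79.1.
Substitute into dR/dt = 0: 0.389(1 - 79.1/276) = 0.0164C*.
The bracket is 0.714, giving C* = 0.278/0.0164 = 16.9.

R* ≈ 79.1, C* ≈ 16.9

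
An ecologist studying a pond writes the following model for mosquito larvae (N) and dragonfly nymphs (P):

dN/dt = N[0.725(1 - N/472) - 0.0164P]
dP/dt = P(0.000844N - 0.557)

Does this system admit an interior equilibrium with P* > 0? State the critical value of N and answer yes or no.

The predator equation gives dP/dt > 0 only when N > 0.557/0.000844 = 660.
Without the predator, N → K = 472. Since 472 < 660, the predator cannot invade.

Threshold N = 660; K < 660, so no, the predator goes extinct.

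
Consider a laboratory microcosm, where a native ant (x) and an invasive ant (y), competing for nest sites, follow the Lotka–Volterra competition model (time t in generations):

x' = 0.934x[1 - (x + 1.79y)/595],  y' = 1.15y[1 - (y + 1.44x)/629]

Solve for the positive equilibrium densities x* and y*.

x* ≈ 337, y* ≈ 144

Setting both brackets to zero gives the nullclines x + 1.79y = 595 and 1.44x + y = 629.
Substituting y = 629 - 1.44x into the first: x(1 - 1.79·1.44) = 595 - 1.79·629.
So x* = -531/-1.58 = 337, and then y* = 629 - 1.44·337 = 144.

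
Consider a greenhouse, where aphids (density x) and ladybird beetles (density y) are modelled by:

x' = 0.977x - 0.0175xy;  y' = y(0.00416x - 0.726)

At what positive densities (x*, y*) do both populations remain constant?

x* ≈ 175, y* ≈ 55.8

Set dy/dt = 0 with y > 0: 0.00416x - 0.726 = 0, so x* = 0.726/0.00416 = 175.
Set dx/dt = 0 with x > 0: 0.977 - 0.0175y = 0, so y* = 0.977/0.0175 = 55.8.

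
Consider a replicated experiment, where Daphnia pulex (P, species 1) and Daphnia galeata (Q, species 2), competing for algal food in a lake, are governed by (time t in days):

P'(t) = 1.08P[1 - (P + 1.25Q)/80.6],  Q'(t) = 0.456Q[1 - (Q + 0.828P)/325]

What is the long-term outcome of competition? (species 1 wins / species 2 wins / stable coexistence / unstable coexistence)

species 2 excludes species 1

Compare the nullcline intercepts: K1/α12 = 80.6/1.25 = 64.5 < K2 = 325; K2/α21 = 325/0.828 = 393 > K1 = 80.6.
Since the inequalities point opposite ways, species 2 can invade but species 1 cannot.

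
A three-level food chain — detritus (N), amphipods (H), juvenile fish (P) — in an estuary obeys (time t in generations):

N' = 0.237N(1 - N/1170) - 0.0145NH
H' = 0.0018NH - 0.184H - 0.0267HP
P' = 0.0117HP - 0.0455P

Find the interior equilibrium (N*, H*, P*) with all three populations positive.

From dP/dt = 0: 0.0117H* = 0.0455, so H* = 3.89.
From dN/dt = 0: 0.237(1 - N*/1170) = 0.0145·3.89, giving N* = 1170·(1 - 0.238) = 892.
From dH/dt = 0: 0.0018·892 - 0.184 = 0.0267P*, so P* = 1.42/0.0267 = 53.2.

N* ≈ 892, H* ≈ 3.89, P* ≈ 53.2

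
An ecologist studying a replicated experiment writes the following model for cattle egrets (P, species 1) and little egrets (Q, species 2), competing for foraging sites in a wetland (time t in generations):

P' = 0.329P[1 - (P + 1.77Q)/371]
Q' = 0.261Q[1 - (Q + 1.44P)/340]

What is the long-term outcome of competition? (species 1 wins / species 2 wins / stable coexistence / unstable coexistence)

Compare the nullcline intercepts: K1/α12 = 371/1.77 = 210 < K2 = 340; K2/α21 = 340/1.44 = 236 < K1 = 371.
Since both are reversed, neither can invade when rare; the interior point is a saddle.

unstable coexistence (outcome depends on initial conditions)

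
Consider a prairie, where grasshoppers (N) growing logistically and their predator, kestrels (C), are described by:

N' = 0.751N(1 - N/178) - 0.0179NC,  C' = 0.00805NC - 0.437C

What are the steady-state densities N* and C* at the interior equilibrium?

From dC/dt = 0 with C > 0: 0.00805N* = 0.437, so N* = 54.3.
Substitute into dN/dt = 0: 0.751(1 - 54.3/178) = 0.0179C*.
The bracket is 0.695, giving C* = 0.522/0.0179 = 29.2.

N* ≈ 54.3, C* ≈ 29.2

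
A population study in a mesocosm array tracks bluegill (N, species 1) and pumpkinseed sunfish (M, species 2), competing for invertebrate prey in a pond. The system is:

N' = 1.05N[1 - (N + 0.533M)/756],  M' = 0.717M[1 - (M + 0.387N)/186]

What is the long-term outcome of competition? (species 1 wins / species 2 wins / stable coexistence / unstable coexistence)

species 1 excludes species 2

Compare the nullcline intercepts: K1/α12 = 756/0.533 = 1420 > K2 = 186; K2/α21 = 186/0.387 = 481 < K1 = 756.
Since the inequalities point opposite ways, species 1 can invade but species 2 cannot.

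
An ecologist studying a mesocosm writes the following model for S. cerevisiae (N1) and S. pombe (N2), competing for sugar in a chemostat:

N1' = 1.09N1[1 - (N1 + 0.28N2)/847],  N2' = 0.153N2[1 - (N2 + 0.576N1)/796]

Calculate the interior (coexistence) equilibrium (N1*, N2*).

N1* ≈ 744, N2* ≈ 367

Setting both brackets to zero gives the nullclines N1 + 0.28N2 = 847 and 0.576N1 + N2 = 796.
Substituting N2 = 796 - 0.576N1 into the first: N1(1 - 0.28·0.576) = 847 - 0.28·796.
So N1* = 624/0.839 = 744, and then N2* = 796 - 0.576·744 = 367.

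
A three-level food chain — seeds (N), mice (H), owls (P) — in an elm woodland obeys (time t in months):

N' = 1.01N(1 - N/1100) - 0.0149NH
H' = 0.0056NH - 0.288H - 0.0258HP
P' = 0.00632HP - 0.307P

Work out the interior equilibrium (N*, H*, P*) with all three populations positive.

N* ≈ 312, H* ≈ 48.6, P* ≈ 56.5

From dP/dt = 0: 0.00632H* = 0.307, so H* = 48.6.
From dN/dt = 0: 1.01(1 - N*/1100) = 0.0149·48.6, giving N* = 1100·(1 - 0.717) = 312.
From dH/dt = 0: 0.0056·312 - 0.288 = 0.0258P*, so P* = 1.46/0.0258 = 56.5.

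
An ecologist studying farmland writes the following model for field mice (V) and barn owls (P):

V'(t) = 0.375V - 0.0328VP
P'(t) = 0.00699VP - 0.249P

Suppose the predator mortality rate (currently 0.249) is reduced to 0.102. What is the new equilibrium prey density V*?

V* ≈ 14.6

At the interior fixed point, setting dP/dt = 0 with P > 0 fixes V* = (predator death rate)/(VP coefficient) — independent of the other coefficients.
With the change, V* = 0.102/0.00699 = 14.6; it falls from 35.6.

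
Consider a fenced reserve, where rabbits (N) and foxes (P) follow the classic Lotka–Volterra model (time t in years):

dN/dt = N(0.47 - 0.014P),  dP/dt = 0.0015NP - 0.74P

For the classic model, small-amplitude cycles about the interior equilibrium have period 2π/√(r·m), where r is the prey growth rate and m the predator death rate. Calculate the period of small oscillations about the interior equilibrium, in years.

Here r = 0.47 and m = 0.74, so r·m = 0.348.
ω = √0.348 = 0.59 per year, hence T = 2π/ω ≈ 10.7 years.

T ≈ 10.7 years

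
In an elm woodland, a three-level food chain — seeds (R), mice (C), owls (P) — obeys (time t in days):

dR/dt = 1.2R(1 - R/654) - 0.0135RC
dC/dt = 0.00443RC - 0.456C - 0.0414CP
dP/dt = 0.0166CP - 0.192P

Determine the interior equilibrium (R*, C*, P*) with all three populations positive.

R* ≈ 569, C* ≈ 11.6, P* ≈ 49.9

From dP/dt = 0: 0.0166C* = 0.192, so C* = 11.6.
From dR/dt = 0: 1.2(1 - R*/654) = 0.0135·11.6, giving R* = 654·(1 - 0.13) = 569.
From dC/dt = 0: 0.00443·569 - 0.456 = 0.0414P*, so P* = 2.06/0.0414 = 49.9.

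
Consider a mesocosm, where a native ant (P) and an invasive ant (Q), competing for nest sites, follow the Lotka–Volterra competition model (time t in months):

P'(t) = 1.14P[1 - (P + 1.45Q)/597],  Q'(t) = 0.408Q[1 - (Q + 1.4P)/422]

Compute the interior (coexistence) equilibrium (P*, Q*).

Setting both brackets to zero gives the nullclines P + 1.45Q = 597 and 1.4P + Q = 422.
Substituting Q = 422 - 1.4P into the first: P(1 - 1.45·1.4) = 597 - 1.45·422.
So P* = -14.9/-1.03 = 14.5, and then Q* = 422 - 1.4·14.5 = 402.

P* ≈ 14.5, Q* ≈ 402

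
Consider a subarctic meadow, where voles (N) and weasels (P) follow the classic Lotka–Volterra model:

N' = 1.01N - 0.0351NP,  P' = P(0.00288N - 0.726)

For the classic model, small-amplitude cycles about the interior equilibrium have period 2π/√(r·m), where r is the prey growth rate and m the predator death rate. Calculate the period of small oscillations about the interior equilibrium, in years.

Here r = 1.01 and m = 0.726, so r·m = 0.733.
ω = √0.733 = 0.856 per year, hence T = 2π/ω ≈ 7.34 years.

T ≈ 7.34 years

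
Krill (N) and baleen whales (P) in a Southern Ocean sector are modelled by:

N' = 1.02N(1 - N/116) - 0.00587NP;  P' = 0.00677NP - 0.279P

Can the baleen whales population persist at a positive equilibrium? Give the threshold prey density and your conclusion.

Threshold N = 41.2; K > 41.2, so yes, the predator persists.

The predator equation gives dP/dt > 0 only when N > 0.279/0.00677 = 41.2.
Without the predator, N → K = 116. Since 116 > 41.2, the predator can invade and persist.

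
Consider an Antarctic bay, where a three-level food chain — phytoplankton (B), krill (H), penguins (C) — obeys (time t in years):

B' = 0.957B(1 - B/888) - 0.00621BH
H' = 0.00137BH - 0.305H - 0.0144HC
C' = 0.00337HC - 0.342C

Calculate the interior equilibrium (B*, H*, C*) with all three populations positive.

From dC/dt = 0: 0.00337H* = 0.342, so H* = 101.
From dB/dt = 0: 0.957(1 - B*/888) = 0.00621·101, giving B* = 888·(1 - 0.659) = 303.
From dH/dt = 0: 0.00137·303 - 0.305 = 0.0144C*, so C* = 0.11/0.0144 = 7.67.

B* ≈ 303, H* ≈ 101, C* ≈ 7.67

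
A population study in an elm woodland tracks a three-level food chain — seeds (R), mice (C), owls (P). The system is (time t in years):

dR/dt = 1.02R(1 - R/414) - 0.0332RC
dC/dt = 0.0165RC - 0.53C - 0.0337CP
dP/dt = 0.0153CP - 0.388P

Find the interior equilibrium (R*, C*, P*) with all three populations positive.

R* ≈ 72.3, C* ≈ 25.4, P* ≈ 19.7

From dP/dt = 0: 0.0153C* = 0.388, so C* = 25.4.
From dR/dt = 0: 1.02(1 - R*/414) = 0.0332·25.4, giving R* = 414·(1 - 0.825) = 72.3.
From dC/dt = 0: 0.0165·72.3 - 0.53 = 0.0337P*, so P* = 0.663/0.0337 = 19.7.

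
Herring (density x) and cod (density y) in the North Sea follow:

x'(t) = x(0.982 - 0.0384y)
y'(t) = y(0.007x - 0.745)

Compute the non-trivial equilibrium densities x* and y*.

Set dy/dt = 0 with y > 0: 0.007x - 0.745 = 0, so x* = 0.745/0.007 = 106.
Set dx/dt = 0 with x > 0: 0.982 - 0.0384y = 0, so y* = 0.982/0.0384 = 25.6.

x* ≈ 106, y* ≈ 25.6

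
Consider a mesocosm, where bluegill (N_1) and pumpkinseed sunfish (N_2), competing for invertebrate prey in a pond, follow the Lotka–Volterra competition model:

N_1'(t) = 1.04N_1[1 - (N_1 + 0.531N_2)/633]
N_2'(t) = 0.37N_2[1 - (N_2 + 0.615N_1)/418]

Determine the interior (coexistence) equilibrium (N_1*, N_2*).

N_1* ≈ 610, N_2* ≈ 42.6

Setting both brackets to zero gives the nullclines N_1 + 0.531N_2 = 633 and 0.615N_1 + N_2 = 418.
Substituting N_2 = 418 - 0.615N_1 into the first: N_1(1 - 0.531·0.615) = 633 - 0.531·418.
So N_1* = 411/0.673 = 610, and then N_2* = 418 - 0.615·610 = 42.6.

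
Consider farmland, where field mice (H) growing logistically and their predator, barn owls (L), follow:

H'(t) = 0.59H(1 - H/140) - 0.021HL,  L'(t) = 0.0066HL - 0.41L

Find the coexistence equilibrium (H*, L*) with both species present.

From dL/dt = 0 with L > 0: 0.0066H* = 0.41, so H* = 62.1.
Substitute into dH/dt = 0: 0.59(1 - 62.1/140) = 0.021L*.
The bracket is 0.556, giving L* = 0.328/0.021 = 15.6.

H* ≈ 62.1, L* ≈ 15.6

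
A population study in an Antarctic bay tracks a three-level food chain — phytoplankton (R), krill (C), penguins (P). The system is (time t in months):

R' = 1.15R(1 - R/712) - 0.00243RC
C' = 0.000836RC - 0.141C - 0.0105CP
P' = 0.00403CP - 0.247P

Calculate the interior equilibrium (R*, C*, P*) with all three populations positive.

From dP/dt = 0: 0.00403C* = 0.247, so C* = 61.3.
From dR/dt = 0: 1.15(1 - R*/712) = 0.00243·61.3, giving R* = 712·(1 - 0.13) = 620.
From dC/dt = 0: 0.000836·620 - 0.141 = 0.0105P*, so P* = 0.377/0.0105 = 35.9.

R* ≈ 620, C* ≈ 61.3, P* ≈ 35.9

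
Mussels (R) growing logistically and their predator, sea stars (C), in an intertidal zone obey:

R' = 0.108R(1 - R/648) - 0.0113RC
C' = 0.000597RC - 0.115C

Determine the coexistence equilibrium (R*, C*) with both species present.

From dC/dt = 0 with C > 0: 0.000597R* = 0.115, so R* = 193.
Substitute into dR/dt = 0: 0.108(1 - 193/648) = 0.0113C*.
The bracket is 0.703, giving C* = 0.0759/0.0113 = 6.72.

R* ≈ 193, C* ≈ 6.72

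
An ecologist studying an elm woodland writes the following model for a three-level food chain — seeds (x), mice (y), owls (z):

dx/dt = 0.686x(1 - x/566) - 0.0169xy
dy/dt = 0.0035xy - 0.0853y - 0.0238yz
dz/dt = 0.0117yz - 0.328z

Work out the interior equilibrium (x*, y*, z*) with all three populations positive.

x* ≈ 175, y* ≈ 28, z* ≈ 22.2

From dz/dt = 0: 0.0117y* = 0.328, so y* = 28.
From dx/dt = 0: 0.686(1 - x*/566) = 0.0169·28, giving x* = 566·(1 - 0.691) = 175.
From dy/dt = 0: 0.0035·175 - 0.0853 = 0.0238z*, so z* = 0.528/0.0238 = 22.2.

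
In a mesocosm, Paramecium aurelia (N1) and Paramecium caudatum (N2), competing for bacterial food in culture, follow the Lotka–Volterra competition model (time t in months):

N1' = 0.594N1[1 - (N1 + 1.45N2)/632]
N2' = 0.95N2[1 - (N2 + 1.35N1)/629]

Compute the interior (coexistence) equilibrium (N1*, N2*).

N1* ≈ 292, N2* ≈ 234

Setting both brackets to zero gives the nullclines N1 + 1.45N2 = 632 and 1.35N1 + N2 = 629.
Substituting N2 = 629 - 1.35N1 into the first: N1(1 - 1.45·1.35) = 632 - 1.45·629.
So N1* = -280/-0.958 = 292, and then N2* = 629 - 1.35·292 = 234.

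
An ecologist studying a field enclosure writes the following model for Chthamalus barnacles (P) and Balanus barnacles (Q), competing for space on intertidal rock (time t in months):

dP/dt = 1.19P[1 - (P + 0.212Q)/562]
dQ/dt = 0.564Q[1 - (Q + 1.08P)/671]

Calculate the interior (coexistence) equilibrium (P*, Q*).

P* ≈ 544, Q* ≈ 83.1

Setting both brackets to zero gives the nullclines P + 0.212Q = 562 and 1.08P + Q = 671.
Substituting Q = 671 - 1.08P into the first: P(1 - 0.212·1.08) = 562 - 0.212·671.
So P* = 420/0.771 = 544, and then Q* = 671 - 1.08·544 = 83.1.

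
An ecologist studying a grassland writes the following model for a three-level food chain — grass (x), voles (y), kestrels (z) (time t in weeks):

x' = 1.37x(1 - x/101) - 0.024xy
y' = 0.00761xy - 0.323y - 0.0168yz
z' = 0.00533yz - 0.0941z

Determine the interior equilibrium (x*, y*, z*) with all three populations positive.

From dz/dt = 0: 0.00533y* = 0.0941, so y* = 17.7.
From dx/dt = 0: 1.37(1 - x*/101) = 0.024·17.7, giving x* = 101·(1 - 0.309) = 69.8.
From dy/dt = 0: 0.00761·69.8 - 0.323 = 0.0168z*, so z* = 0.208/0.0168 = 12.4.

x* ≈ 69.8, y* ≈ 17.7, z* ≈ 12.4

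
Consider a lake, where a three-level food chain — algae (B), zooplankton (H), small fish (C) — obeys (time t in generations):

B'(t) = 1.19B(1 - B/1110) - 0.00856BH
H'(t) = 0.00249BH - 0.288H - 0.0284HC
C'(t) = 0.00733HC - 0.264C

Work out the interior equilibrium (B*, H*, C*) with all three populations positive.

B* ≈ 822, H* ≈ 36, C* ≈ 62

From dC/dt = 0: 0.00733H* = 0.264, so H* = 36.
From dB/dt = 0: 1.19(1 - B*/1110) = 0.00856·36, giving B* = 1110·(1 - 0.259) = 822.
From dH/dt = 0: 0.00249·822 - 0.288 = 0.0284C*, so C* = 1.76/0.0284 = 62.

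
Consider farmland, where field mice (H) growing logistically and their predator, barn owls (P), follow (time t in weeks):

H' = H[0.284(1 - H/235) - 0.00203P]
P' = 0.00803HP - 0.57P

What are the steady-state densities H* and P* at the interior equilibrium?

H* ≈ 71, P* ≈ 97.6

From dP/dt = 0 with P > 0: 0.00803H* = 0.57, so H* = 71.
Substitute into dH/dt = 0: 0.284(1 - 71/235) = 0.00203P*.
The bracket is 0.698, giving P* = 0.198/0.00203 = 97.6.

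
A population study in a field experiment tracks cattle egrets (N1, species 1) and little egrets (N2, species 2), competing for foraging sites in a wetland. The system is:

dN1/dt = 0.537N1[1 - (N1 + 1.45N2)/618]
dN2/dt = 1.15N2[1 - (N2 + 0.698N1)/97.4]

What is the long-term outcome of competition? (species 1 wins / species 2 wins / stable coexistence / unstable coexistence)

species 1 excludes species 2

Compare the nullcline intercepts: K1/α12 = 618/1.45 = 426 > K2 = 97.4; K2/α21 = 97.4/0.698 = 140 < K1 = 618.
Since the inequalities point opposite ways, species 1 can invade but species 2 cannot.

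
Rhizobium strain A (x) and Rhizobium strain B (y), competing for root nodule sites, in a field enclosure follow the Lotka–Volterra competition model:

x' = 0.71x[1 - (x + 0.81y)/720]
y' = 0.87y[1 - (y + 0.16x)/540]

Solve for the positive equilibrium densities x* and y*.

x* ≈ 325, y* ≈ 488

Setting both brackets to zero gives the nullclines x + 0.81y = 720 and 0.16x + y = 540.
Substituting y = 540 - 0.16x into the first: x(1 - 0.81·0.16) = 720 - 0.81·540.
So x* = 283/0.87 = 325, and then y* = 540 - 0.16·325 = 488.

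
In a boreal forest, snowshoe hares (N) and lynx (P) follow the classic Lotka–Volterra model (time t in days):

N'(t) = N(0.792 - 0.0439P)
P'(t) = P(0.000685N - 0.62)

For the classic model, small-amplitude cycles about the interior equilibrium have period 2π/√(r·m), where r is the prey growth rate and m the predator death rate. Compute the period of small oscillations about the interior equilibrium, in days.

T ≈ 8.97 days

Here r = 0.792 and m = 0.62, so r·m = 0.491.
ω = √0.491 = 0.701 per day, hence T = 2π/ω ≈ 8.97 days.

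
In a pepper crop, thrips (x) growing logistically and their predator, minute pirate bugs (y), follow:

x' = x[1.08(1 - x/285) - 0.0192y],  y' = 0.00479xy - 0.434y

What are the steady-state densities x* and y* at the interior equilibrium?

x* ≈ 90.6, y* ≈ 38.4

From dy/dt = 0 with y > 0: 0.00479x* = 0.434, so x* = 90.6.
Substitute into dx/dt = 0: 1.08(1 - 90.6/285) = 0.0192y*.
The bracket is 0.682, giving y* = 0.737/0.0192 = 38.4.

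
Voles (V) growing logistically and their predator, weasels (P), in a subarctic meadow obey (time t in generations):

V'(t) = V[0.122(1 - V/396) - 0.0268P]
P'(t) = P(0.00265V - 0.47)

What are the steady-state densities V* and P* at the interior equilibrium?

V* ≈ 177, P* ≈ 2.51

From dP/dt = 0 with P > 0: 0.00265V* = 0.47, so V* = 177.
Substitute into dV/dt = 0: 0.122(1 - 177/396) = 0.0268P*.
The bracket is 0.552, giving P* = 0.0674/0.0268 = 2.51.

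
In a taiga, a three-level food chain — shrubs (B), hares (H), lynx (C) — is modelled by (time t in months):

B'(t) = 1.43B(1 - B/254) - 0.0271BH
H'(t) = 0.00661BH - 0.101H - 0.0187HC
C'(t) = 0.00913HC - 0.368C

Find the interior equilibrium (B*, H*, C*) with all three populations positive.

From dC/dt = 0: 0.00913H* = 0.368, so H* = 40.3.
From dB/dt = 0: 1.43(1 - B*/254) = 0.0271·40.3, giving B* = 254·(1 - 0.764) = 60.
From dH/dt = 0: 0.00661·60 - 0.101 = 0.0187C*, so C* = 0.295/0.0187 = 15.8.

B* ≈ 60, H* ≈ 40.3, C* ≈ 15.8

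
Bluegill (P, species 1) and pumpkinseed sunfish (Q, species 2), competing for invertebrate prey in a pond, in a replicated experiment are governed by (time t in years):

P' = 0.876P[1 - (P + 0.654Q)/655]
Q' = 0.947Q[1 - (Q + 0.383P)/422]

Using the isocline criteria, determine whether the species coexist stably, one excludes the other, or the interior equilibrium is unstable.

stable coexistence

Compare the nullcline intercepts: K1/α12 = 655/0.654 = 1000 > K2 = 422; K2/α21 = 422/0.383 = 1100 > K1 = 655.
Since both inequalities hold, each species can invade when rare, so the interior equilibrium is stable.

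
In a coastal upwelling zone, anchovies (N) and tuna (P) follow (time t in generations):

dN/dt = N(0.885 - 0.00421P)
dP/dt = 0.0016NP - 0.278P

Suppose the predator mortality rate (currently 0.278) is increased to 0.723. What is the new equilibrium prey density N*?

At the interior fixed point, setting dP/dt = 0 with P > 0 fixes N* = (predator death rate)/(NP coefficient) — independent of the other coefficients.
With the change, N* = 0.723/0.0016 = 452; it rises from 174.

N* ≈ 452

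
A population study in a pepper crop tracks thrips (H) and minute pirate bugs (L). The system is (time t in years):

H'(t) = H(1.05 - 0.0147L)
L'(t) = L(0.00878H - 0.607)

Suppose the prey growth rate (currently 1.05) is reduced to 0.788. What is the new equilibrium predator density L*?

L* ≈ 53.6

At the interior fixed point, setting dH/dt = 0 with H > 0 fixes L* = (prey growth rate)/(HL coefficient) — independent of the other coefficients.
With the change, L* = 0.788/0.0147 = 53.6; it falls from 71.4.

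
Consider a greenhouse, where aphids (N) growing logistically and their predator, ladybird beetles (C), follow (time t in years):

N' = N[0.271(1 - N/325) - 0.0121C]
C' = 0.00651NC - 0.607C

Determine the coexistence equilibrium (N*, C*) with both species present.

N* ≈ 93.2, C* ≈ 16

From dC/dt = 0 with C > 0: 0.00651N* = 0.607, so N* = 93.2.
Substitute into dN/dt = 0: 0.271(1 - 93.2/325) = 0.0121C*.
The bracket is 0.713, giving C* = 0.193/0.0121 = 16.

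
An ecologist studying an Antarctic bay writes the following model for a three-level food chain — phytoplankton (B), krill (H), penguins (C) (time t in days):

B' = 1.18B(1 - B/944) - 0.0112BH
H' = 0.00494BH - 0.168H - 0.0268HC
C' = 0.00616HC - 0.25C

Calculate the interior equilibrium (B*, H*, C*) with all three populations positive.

From dC/dt = 0: 0.00616H* = 0.25, so H* = 40.6.
From dB/dt = 0: 1.18(1 - B*/944) = 0.0112·40.6, giving B* = 944·(1 - 0.385) = 580.
From dH/dt = 0: 0.00494·580 - 0.168 = 0.0268C*, so C* = 2.7/0.0268 = 101.

B* ≈ 580, H* ≈ 40.6, C* ≈ 101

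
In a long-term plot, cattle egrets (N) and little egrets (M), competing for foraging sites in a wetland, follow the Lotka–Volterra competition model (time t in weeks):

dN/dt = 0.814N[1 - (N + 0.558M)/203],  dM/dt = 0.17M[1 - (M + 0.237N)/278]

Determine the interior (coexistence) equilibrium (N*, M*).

Setting both brackets to zero gives the nullclines N + 0.558M = 203 and 0.237N + M = 278.
Substituting M = 278 - 0.237N into the first: N(1 - 0.558·0.237) = 203 - 0.558·278.
So N* = 47.9/0.868 = 55.2, and then M* = 278 - 0.237·55.2 = 265.

N* ≈ 55.2, M* ≈ 265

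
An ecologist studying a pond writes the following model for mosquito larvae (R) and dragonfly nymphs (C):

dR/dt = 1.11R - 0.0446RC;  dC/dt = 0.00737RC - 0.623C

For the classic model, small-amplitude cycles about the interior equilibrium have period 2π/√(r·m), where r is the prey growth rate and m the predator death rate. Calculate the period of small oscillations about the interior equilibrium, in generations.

Here r = 1.11 and m = 0.623, so r·m = 0.692.
ω = √0.692 = 0.832 per generation, hence T = 2π/ω ≈ 7.56 generations.

T ≈ 7.56 generations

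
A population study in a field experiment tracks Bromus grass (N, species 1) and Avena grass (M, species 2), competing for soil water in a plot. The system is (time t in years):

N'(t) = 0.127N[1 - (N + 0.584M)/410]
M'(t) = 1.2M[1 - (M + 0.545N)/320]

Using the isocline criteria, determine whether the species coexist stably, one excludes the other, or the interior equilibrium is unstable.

stable coexistence

Compare the nullcline intercepts: K1/α12 = 410/0.584 = 702 > K2 = 320; K2/α21 = 320/0.545 = 587 > K1 = 410.
Since both inequalities hold, each species can invade when rare, so the interior equilibrium is stable.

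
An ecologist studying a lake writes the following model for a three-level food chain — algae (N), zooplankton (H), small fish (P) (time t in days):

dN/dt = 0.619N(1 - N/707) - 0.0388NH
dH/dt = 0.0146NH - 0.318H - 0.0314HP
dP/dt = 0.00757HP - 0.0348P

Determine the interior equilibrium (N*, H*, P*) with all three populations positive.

From dP/dt = 0: 0.00757H* = 0.0348, so H* = 4.6.
From dN/dt = 0: 0.619(1 - N*/707) = 0.0388·4.6, giving N* = 707·(1 - 0.288) = 503.
From dH/dt = 0: 0.0146·503 - 0.318 = 0.0314P*, so P* = 7.03/0.0314 = 224.

N* ≈ 503, H* ≈ 4.6, P* ≈ 224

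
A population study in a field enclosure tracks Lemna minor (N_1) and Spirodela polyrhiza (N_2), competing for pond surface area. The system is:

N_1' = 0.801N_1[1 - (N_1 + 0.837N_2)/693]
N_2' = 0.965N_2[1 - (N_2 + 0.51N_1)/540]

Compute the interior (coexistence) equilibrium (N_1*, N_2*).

N_1* ≈ 421, N_2* ≈ 326

Setting both brackets to zero gives the nullclines N_1 + 0.837N_2 = 693 and 0.51N_1 + N_2 = 540.
Substituting N_2 = 540 - 0.51N_1 into the first: N_1(1 - 0.837·0.51) = 693 - 0.837·540.
So N_1* = 241/0.573 = 421, and then N_2* = 540 - 0.51·421 = 326.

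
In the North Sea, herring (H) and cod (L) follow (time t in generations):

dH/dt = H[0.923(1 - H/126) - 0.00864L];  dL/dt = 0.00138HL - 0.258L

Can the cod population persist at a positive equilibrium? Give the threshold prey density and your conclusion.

The predator equation gives dL/dt > 0 only when H > 0.258/0.00138 = 187.
Without the predator, H → K = 126. Since 126 < 187, the predator cannot invade.

Threshold H = 187; K < 187, so no, the predator goes extinct.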